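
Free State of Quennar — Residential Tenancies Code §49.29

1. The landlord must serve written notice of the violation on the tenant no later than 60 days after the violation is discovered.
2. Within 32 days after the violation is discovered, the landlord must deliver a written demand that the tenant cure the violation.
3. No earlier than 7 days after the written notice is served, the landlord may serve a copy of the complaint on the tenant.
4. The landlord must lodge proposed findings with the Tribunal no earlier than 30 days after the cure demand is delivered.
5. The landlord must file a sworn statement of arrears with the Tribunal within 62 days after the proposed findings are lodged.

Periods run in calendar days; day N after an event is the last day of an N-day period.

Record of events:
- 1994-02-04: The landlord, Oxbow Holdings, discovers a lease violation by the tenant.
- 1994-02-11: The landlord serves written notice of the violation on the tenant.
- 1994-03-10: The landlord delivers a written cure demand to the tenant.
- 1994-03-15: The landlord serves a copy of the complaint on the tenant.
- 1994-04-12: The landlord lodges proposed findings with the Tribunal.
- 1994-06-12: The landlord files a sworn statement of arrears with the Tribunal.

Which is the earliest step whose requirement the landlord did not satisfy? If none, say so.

(1) due by 1994-02-04 + 60 days = 1994-04-05; completed 1994-02-11, before the deadline.
(2) due by 1994-02-04 + 32 days = 1994-03-08; not done until 1994-03-10, 2 days after the deadline.
That is the first point of non-compliance.

Step 2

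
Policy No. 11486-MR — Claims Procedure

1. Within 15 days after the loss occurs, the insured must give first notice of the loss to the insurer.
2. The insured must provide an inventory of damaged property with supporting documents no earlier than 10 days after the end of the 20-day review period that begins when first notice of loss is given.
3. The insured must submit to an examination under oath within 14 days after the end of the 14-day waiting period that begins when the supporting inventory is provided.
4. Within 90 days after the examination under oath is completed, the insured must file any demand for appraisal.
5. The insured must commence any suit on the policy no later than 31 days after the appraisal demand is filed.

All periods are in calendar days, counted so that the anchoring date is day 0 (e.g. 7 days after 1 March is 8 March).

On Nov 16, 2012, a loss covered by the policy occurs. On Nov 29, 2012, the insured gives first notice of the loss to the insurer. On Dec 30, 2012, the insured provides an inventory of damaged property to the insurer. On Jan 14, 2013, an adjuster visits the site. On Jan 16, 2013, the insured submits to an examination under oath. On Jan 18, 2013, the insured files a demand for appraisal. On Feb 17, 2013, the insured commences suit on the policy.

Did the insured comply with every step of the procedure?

Step 1 — counting 15 days from Nov 16, 2012 (when the loss occurs) gives a deadline of Dec 1, 2012; Nov 29, 2012 is within that limit.
Step 2 — must wait 10 days from Dec 19, 2012 (end of the 20-day review period, which began when first notice of loss is given on Nov 29, 2012), so not before Dec 29, 2012; done Dec 30, 2012, after the minimum wait.
Step 3 — counting 14 days from Jan 13, 2013 (end of the 14-day waiting period, which began when the supporting inventory is provided on Dec 30, 2012) gives a deadline of Jan 27, 2013; done Jan 16, 2013 — timely.
Step 4 — counting 90 days from Jan 16, 2013 (when the examination under oath is completed) gives a deadline of Apr 16, 2013; Jan 18, 2013 is within that limit.
Step 5 — counting 31 days from Jan 18, 2013 (when the appraisal demand is filed) gives a deadline of Feb 18, 2013; Feb 17, 2013 is within that limit.

Yes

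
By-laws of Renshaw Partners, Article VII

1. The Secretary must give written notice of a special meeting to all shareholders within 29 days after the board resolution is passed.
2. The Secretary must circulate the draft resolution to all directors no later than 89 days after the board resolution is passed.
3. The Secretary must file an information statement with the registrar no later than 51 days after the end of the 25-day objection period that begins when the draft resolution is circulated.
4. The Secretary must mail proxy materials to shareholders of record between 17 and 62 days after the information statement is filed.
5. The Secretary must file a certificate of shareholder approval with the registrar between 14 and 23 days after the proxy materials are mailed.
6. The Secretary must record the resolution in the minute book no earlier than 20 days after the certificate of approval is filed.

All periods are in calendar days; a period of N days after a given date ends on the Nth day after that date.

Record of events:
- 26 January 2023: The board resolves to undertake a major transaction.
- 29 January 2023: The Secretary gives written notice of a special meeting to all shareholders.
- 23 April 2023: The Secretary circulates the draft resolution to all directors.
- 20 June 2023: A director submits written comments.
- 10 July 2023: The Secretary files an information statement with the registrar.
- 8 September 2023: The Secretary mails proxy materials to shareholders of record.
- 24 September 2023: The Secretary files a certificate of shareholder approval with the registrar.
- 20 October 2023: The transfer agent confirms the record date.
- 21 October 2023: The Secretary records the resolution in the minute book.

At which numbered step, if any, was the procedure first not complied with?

Step 1: 29 days after 26 January 2023 (when the board resolution is passed) is 24 February 2023; 29 January 2023 is within that limit.
Step 2: 89 days after 26 January 2023 (when the board resolution is passed) is 25 April 2023; completed 23 April 2023, before the deadline.
Step 3: 51 days after 18 May 2023 (end of the 25-day objection period, which began when the draft resolution is circulated on 23 April 2023) is 8 July 2023; done 10 July 2023 — 2 days late.

Step 3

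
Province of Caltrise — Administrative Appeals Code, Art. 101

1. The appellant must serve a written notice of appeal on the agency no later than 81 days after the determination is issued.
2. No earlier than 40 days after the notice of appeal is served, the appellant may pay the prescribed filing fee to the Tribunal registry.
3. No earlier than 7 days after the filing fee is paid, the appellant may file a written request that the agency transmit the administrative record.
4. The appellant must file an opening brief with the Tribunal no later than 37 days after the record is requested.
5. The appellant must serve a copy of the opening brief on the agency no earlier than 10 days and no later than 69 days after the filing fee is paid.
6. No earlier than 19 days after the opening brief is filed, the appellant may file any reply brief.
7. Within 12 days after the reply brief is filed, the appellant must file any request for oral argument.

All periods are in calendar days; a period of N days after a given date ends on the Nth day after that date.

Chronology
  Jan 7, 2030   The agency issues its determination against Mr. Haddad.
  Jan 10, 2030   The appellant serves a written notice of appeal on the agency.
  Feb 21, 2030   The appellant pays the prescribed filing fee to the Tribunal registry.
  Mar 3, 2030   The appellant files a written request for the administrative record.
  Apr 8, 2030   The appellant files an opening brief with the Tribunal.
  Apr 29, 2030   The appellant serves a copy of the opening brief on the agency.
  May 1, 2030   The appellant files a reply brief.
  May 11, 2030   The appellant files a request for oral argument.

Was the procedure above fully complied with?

(1) due by Jan 7, 2030 + 81 days = Mar 29, 2030; Jan 10, 2030 is within that limit.
(2) permitted from Jan 10, 2030 + 40 days = Feb 19, 2030 onward; done Feb 21, 2030 — permitted.
(3) permitted from Feb 21, 2030 + 7 days = Feb 28, 2030 onward; done Mar 3, 2030 — permitted.
(4) due by Mar 3, 2030 + 37 days = Apr 9, 2030; Apr 8, 2030 is within that limit.
(5) the permitted window runs from Feb 21, 2030 + 10 = Mar 3, 2030 to Feb 21, 2030 + 69 = May 1, 2030; done Apr 29, 2030 — within the window.
(6) permitted from Apr 8, 2030 + 19 days = Apr 27, 2030 onward; done May 1, 2030 — permitted.
(7) due by May 1, 2030 + 12 days = May 13, 2030; done May 11, 2030 — timely.

Yes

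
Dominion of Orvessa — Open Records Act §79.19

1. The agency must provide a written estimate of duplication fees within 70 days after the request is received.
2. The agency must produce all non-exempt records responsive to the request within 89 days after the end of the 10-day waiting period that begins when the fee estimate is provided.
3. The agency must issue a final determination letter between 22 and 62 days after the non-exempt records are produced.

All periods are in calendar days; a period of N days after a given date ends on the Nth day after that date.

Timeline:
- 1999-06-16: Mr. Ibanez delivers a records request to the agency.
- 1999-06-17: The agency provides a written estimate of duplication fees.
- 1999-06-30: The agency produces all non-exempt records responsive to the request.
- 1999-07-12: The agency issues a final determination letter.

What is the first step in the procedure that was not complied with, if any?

Step 3

Step 1: 70 days after 1999-06-16 (when the request is received) is 1999-08-25; completed 1999-06-17, before the deadline.
Step 2: 89 days after 1999-06-27 (end of the 10-day waiting period, which began when the fee estimate is provided on 1999-06-17) is 1999-09-24; completed 1999-06-30, before the deadline.
Step 3: the window is 22–62 days after 1999-06-30 (when the non-exempt records are produced), so 1999-07-22 through 1999-08-31; done 1999-07-12 — 10 days before the window opened.
No need to go further; step 3 was not satisfied.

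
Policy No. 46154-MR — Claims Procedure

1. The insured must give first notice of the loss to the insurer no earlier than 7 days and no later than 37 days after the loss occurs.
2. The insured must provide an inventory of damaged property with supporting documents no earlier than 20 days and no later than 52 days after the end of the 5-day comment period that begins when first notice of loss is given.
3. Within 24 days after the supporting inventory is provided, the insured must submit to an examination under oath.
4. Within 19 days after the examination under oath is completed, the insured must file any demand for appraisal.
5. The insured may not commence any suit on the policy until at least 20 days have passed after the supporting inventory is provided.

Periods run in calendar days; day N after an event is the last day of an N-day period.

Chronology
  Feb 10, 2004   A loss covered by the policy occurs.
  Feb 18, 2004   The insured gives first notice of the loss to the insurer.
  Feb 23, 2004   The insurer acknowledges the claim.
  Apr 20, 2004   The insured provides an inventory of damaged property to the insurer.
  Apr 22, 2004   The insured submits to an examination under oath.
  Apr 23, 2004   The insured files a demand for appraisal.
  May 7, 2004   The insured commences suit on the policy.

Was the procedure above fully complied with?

Step 1: the window is 7–37 days after Feb 10, 2004 (when the loss occurs), so Feb 17, 2004 through Mar 18, 2004; done Feb 18, 2004 — within the window.
Step 2: the window is 20–52 days after Feb 23, 2004 (end of the 5-day comment period, which began when first notice of loss is given on Feb 18, 2004), so Mar 14, 2004 through Apr 15, 2004; done Apr 20, 2004 — 5 days after the window closed.
Later steps need not be reached.

No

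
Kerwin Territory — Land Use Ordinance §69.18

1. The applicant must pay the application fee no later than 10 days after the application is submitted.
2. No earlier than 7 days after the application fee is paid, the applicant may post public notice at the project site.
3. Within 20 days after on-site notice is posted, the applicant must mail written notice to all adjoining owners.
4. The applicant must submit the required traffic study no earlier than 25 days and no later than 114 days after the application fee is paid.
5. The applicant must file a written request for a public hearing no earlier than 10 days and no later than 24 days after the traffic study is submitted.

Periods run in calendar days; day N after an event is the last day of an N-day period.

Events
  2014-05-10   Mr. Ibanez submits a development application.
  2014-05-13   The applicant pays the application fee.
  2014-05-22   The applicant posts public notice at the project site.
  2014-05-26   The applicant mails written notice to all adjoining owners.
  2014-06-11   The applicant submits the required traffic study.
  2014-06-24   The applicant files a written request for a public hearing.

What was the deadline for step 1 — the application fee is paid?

2014-05-20

Step 1 runs from 2014-05-10, when the application is submitted. 10 days after 2014-05-10 is 2014-05-20.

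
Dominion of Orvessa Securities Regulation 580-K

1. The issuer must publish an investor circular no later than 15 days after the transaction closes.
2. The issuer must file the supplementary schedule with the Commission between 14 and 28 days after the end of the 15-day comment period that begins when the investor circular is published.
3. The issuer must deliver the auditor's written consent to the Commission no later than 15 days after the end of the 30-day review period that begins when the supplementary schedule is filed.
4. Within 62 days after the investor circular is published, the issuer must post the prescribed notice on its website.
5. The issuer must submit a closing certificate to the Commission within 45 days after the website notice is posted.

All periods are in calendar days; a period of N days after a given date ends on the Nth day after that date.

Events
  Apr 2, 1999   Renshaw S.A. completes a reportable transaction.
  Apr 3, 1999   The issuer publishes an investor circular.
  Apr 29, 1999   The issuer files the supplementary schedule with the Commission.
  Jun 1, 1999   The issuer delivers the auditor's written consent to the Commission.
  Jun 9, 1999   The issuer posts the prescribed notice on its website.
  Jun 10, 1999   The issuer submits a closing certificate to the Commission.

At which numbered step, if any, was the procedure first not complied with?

Step 2

(1) due by Apr 2, 1999 + 15 days = Apr 17, 1999; done Apr 3, 1999 — timely.
(2) the permitted window runs from Apr 18, 1999 + 14 = May 2, 1999 to Apr 18, 1999 + 28 = May 16, 1999; done Apr 29, 1999 — 3 days before the window opened.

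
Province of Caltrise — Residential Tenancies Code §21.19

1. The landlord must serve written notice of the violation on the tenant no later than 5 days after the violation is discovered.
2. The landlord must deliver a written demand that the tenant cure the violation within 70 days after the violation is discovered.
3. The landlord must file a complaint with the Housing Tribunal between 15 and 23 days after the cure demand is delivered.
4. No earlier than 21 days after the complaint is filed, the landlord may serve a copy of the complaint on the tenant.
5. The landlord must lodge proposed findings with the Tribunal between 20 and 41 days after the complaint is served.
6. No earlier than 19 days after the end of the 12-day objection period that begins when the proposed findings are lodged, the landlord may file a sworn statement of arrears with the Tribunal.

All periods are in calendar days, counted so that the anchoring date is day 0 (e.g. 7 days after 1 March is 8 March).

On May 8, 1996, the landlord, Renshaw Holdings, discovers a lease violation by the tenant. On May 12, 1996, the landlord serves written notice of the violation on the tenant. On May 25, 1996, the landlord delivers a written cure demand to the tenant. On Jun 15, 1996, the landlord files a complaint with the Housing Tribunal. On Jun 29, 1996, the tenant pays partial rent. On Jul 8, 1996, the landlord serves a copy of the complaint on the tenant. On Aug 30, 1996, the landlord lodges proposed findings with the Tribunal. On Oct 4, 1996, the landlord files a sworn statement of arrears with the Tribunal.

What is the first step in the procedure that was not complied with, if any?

(1) due by May 8, 1996 + 5 days = May 13, 1996; done May 12, 1996 — timely.
(2) due by May 8, 1996 + 70 days = Jul 17, 1996; May 25, 1996 is within that limit.
(3) the permitted window runs from May 25, 1996 + 15 = Jun 9, 1996 to May 25, 1996 + 23 = Jun 17, 1996; done Jun 15, 1996, which is between those dates.
(4) permitted from Jun 15, 1996 + 21 days = Jul 6, 1996 onward; done Jul 8, 1996 — permitted.
(5) the permitted window runs from Jul 8, 1996 + 20 = Jul 28, 1996 to Jul 8, 1996 + 41 = Aug 18, 1996; done Aug 30, 1996 — 12 days after the window closed.

Step 5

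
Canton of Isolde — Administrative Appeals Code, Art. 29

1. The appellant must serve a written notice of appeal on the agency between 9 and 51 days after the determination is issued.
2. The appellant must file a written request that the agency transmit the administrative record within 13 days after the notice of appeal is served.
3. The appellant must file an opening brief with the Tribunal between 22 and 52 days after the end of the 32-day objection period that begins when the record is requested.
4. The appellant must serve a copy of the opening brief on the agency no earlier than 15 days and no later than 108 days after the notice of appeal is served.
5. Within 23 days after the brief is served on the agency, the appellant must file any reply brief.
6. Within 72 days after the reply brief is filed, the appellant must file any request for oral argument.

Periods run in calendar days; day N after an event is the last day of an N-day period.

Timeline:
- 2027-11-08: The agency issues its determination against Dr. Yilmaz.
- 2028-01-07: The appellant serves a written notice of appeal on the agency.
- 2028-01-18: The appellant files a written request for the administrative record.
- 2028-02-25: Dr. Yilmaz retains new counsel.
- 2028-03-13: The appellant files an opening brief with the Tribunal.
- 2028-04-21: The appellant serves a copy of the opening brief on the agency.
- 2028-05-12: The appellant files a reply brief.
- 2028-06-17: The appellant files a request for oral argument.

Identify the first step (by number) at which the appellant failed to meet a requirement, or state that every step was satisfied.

Step 1: the window is 9–51 days after 2027-11-08 (when the determination is issued), so 2027-11-17 through 2027-12-29; 2028-01-07 is 9 days past the end of the window.
That is the first point of non-compliance.

Step 1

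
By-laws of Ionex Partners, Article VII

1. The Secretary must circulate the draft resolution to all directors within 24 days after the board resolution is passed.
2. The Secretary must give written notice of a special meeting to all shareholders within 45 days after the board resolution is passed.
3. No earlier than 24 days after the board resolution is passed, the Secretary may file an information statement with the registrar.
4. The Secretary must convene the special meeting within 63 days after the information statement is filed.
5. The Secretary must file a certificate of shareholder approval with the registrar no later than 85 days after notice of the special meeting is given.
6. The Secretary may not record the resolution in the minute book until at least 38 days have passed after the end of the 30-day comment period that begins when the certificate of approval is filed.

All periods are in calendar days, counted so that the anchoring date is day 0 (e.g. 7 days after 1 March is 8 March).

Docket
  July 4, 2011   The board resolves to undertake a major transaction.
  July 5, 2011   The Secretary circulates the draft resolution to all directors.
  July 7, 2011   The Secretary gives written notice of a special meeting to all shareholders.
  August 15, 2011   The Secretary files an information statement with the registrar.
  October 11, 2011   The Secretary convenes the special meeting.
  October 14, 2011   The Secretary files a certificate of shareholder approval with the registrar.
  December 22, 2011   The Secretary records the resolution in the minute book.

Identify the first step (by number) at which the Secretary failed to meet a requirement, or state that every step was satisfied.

Step 5

(1) due by July 4, 2011 + 24 days = July 28, 2011; done July 5, 2011 — timely.
(2) due by July 4, 2011 + 45 days = August 18, 2011; completed July 7, 2011, before the deadline.
(3) permitted from July 4, 2011 + 24 days = July 28, 2011 onward; done August 15, 2011, after the minimum wait.
(4) due by August 15, 2011 + 63 days = October 17, 2011; October 11, 2011 is within that limit.
(5) due by July 7, 2011 + 85 days = September 30, 2011; done October 14, 2011 — 14 days late.
Later steps need not be reached.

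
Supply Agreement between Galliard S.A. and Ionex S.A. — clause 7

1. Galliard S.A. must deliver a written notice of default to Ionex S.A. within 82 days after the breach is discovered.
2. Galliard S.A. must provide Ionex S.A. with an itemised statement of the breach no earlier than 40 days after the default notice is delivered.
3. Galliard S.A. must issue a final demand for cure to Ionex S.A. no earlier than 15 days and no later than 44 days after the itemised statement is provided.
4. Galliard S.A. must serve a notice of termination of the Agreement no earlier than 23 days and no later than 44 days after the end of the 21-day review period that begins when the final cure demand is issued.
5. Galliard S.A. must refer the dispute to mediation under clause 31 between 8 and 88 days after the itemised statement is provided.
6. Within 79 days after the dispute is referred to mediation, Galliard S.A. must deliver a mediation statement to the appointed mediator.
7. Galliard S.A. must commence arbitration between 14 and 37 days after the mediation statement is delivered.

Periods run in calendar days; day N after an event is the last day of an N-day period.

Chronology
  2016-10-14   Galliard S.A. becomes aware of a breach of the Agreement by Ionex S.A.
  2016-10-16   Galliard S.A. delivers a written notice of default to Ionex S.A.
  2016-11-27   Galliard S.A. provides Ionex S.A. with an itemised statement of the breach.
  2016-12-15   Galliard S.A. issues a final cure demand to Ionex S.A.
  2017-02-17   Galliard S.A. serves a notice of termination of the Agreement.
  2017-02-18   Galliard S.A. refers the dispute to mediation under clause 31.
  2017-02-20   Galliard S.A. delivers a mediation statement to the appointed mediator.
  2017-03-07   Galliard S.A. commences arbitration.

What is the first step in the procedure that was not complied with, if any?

None — every step was satisfied

Step 1: 82 days after 2016-10-14 (when the breach is discovered) is 2017-01-04; done 2016-10-16 — timely.
Step 2: the earliest permitted date is 40 days after 2016-10-16 (when the default notice is delivered), i.e. 2016-11-25; done 2016-11-27, after the minimum wait.
Step 3: the window is 15–44 days after 2016-11-27 (when the itemised statement is provided), so 2016-12-12 through 2017-01-10; done 2016-12-15, which is between those dates.
Step 4: the window is 23–44 days after 2017-01-05 (end of the 21-day review period, which began when the final cure demand is issued on 2016-12-15), so 2017-01-28 through 2017-02-18; 2017-02-17 falls inside that range.
Step 5: the window is 8–88 days after 2016-11-27 (when the itemised statement is provided), so 2016-12-05 through 2017-02-23; done 2017-02-18, which is between those dates.
Step 6: 79 days after 2017-02-18 (when the dispute is referred to mediation) is 2017-05-08; 2017-02-20 is within that limit.
Step 7: the window is 14–37 days after 2017-02-20 (when the mediation statement is delivered), so 2017-03-06 through 2017-03-29; done 2017-03-07, which is between those dates.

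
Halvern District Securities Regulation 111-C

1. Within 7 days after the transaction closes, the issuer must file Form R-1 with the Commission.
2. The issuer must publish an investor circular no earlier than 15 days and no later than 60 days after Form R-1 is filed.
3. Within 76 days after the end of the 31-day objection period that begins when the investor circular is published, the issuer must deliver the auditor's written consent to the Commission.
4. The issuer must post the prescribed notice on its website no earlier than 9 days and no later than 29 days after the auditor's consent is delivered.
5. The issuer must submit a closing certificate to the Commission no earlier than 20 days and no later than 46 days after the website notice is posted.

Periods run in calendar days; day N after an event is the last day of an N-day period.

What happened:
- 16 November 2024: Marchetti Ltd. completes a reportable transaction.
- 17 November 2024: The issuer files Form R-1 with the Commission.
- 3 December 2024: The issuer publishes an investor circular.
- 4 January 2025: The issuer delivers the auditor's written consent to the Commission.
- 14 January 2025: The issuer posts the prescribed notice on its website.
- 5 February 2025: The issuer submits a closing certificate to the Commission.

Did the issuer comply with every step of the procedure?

Yes

Step 1: 7 days after 16 November 2024 (when the transaction closes) is 23 November 2024; 17 November 2024 is within that limit.
Step 2: the window is 15–60 days after 17 November 2024 (when Form R-1 is filed), so 2 December 2024 through 16 January 2025; done 3 December 2024 — within the window.
Step 3: 76 days after 3 January 2025 (end of the 31-day objection period, which began when the investor circular is published on 3 December 2024) is 20 March 2025; completed 4 January 2025, before the deadline.
Step 4: the window is 9–29 days after 4 January 2025 (when the auditor's consent is delivered), so 13 January 2025 through 2 February 2025; 14 January 2025 falls inside that range.
Step 5: the window is 20–46 days after 14 January 2025 (when the website notice is posted), so 3 February 2025 through 1 March 2025; done 5 February 2025, which is between those dates.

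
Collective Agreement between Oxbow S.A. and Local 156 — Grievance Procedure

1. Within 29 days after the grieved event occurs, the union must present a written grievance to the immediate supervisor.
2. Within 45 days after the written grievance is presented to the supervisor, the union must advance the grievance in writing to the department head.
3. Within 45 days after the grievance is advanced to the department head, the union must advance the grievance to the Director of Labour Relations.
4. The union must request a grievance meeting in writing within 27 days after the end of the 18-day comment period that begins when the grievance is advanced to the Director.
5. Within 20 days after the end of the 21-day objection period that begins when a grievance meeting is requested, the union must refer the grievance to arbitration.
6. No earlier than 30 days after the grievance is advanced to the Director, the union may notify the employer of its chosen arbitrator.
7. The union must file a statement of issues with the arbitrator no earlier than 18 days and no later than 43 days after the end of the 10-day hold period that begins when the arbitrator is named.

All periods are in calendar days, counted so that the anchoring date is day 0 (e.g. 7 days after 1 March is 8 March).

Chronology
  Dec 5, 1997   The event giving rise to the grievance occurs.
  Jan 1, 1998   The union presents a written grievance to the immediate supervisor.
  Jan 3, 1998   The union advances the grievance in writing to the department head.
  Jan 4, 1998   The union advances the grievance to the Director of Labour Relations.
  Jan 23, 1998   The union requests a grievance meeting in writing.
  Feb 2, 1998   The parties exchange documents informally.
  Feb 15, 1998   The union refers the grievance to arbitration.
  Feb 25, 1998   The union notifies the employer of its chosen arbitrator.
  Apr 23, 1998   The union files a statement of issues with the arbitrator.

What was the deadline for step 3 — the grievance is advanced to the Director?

Step 3 runs from Jan 3, 1998, when the grievance is advanced to the department head. 45 days after Jan 3, 1998 is Feb 17, 1998.

Feb 17, 1998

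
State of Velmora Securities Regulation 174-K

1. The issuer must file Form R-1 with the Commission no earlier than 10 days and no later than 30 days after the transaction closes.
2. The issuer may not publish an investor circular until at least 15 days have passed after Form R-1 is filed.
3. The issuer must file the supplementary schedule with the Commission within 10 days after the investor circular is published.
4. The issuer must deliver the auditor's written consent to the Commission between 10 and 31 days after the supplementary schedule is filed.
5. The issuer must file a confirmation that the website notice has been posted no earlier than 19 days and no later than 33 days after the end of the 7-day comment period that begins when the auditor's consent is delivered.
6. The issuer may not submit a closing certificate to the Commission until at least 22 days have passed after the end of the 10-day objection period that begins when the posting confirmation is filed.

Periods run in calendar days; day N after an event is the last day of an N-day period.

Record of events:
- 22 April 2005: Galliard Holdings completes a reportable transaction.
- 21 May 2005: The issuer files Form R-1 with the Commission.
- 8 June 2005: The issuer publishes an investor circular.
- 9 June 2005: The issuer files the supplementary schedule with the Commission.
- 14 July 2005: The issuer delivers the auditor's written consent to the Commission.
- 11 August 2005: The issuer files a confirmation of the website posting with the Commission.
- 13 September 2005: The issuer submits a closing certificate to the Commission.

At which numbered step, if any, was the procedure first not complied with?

Step 1 — 10 and 30 days from 22 April 2005 (when the transaction closes) are 2 May 2005 and 22 May 2005 respectively; done 21 May 2005 — within the window.
Step 2 — must wait 15 days from 21 May 2005 (when Form R-1 is filed), so not before 5 June 2005; 8 June 2005 is on or after that date.
Step 3 — counting 10 days from 8 June 2005 (when the investor circular is published) gives a deadline of 18 June 2005; completed 9 June 2005, before the deadline.
Step 4 — 10 and 31 days from 9 June 2005 (when the supplementary schedule is filed) are 19 June 2005 and 10 July 2005 respectively; done 14 July 2005 — 4 days after the window closed.
The analysis stops there.

Step 4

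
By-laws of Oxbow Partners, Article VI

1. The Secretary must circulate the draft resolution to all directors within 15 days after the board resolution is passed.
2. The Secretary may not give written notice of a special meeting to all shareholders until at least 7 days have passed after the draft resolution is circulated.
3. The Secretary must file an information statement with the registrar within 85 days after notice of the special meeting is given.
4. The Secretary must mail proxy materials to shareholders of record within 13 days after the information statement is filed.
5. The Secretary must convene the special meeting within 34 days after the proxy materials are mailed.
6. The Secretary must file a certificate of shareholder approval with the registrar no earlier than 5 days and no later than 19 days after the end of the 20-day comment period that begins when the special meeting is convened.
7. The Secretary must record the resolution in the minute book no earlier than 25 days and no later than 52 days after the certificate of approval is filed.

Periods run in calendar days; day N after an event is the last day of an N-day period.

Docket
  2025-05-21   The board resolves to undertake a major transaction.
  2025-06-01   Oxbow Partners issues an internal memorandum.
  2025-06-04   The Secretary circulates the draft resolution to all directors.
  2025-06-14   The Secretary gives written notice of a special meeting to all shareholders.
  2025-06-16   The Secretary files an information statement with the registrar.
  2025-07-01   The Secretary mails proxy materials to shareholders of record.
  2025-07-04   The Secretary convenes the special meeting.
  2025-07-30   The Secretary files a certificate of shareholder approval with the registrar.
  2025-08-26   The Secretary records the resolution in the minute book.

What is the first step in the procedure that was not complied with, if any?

Step 4

Step 1: 15 days after 2025-05-21 (when the board resolution is passed) is 2025-06-05; completed 2025-06-04, before the deadline.
Step 2: the earliest permitted date is 7 days after 2025-06-04 (when the draft resolution is circulated), i.e. 2025-06-11; done 2025-06-14, after the minimum wait.
Step 3: 85 days after 2025-06-14 (when notice of the special meeting is given) is 2025-09-07; 2025-06-16 is within that limit.
Step 4: 13 days after 2025-06-16 (when the information statement is filed) is 2025-06-29; done 2025-07-01 — 2 days late.
The analysis stops there.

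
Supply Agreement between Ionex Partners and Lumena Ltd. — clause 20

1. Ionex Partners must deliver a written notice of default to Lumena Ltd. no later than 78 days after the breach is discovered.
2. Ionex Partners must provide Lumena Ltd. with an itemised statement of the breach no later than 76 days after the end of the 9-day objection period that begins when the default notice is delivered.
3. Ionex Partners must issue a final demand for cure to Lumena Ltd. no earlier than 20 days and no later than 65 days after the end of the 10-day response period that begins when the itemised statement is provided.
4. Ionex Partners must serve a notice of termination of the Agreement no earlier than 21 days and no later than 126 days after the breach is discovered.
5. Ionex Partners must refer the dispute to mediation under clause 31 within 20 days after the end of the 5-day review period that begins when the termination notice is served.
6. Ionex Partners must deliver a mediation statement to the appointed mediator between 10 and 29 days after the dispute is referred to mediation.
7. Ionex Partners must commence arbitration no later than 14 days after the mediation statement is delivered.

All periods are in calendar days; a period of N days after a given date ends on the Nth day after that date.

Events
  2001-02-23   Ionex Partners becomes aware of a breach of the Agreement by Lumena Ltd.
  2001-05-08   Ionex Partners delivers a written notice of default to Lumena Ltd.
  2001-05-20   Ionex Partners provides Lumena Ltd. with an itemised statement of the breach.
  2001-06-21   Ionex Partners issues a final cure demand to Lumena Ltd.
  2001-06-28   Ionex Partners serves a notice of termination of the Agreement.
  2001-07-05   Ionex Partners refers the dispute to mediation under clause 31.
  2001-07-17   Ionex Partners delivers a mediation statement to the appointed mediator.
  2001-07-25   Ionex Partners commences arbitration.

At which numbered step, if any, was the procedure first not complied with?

None — every step was satisfied

Step 1 — counting 78 days from 2001-02-23 (when the breach is discovered) gives a deadline of 2001-05-12; 2001-05-08 is within that limit.
Step 2 — counting 76 days from 2001-05-17 (end of the 9-day objection period, which began when the default notice is delivered on 2001-05-08) gives a deadline of 2001-08-01; completed 2001-05-20, before the deadline.
Step 3 — 20 and 65 days from 2001-05-30 (end of the 10-day response period, which began when the itemised statement is provided on 2001-05-20) are 2001-06-19 and 2001-08-03 respectively; done 2001-06-21 — within the window.
Step 4 — 21 and 126 days from 2001-02-23 (when the breach is discovered) are 2001-03-16 and 2001-06-29 respectively; 2001-06-28 falls inside that range.
Step 5 — counting 20 days from 2001-07-03 (end of the 5-day review period, which began when the termination notice is served on 2001-06-28) gives a deadline of 2001-07-23; 2001-07-05 is within that limit.
Step 6 — 10 and 29 days from 2001-07-05 (when the dispute is referred to mediation) are 2001-07-15 and 2001-08-03 respectively; done 2001-07-17 — within the window.
Step 7 — counting 14 days from 2001-07-17 (when the mediation statement is delivered) gives a deadline of 2001-07-31; 2001-07-25 is within that limit.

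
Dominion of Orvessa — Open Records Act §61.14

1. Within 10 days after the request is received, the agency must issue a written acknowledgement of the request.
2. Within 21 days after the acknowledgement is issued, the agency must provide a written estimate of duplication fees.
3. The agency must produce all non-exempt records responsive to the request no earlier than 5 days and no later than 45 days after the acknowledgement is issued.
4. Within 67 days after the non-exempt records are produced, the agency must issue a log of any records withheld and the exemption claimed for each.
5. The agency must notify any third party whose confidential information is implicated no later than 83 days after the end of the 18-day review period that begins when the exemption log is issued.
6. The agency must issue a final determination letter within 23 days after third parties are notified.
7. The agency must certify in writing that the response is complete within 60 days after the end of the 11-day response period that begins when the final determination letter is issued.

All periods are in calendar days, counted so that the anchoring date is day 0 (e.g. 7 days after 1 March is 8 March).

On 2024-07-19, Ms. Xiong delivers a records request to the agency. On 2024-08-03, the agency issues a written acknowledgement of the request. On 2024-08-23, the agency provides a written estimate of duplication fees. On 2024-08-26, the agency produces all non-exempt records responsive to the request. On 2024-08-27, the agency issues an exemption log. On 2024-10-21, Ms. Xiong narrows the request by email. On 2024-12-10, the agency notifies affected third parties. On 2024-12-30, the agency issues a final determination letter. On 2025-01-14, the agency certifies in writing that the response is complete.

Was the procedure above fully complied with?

Step 1: 10 days after 2024-07-19 (when the request is received) is 2024-07-29; 2024-08-03 misses that deadline by 5 days.

No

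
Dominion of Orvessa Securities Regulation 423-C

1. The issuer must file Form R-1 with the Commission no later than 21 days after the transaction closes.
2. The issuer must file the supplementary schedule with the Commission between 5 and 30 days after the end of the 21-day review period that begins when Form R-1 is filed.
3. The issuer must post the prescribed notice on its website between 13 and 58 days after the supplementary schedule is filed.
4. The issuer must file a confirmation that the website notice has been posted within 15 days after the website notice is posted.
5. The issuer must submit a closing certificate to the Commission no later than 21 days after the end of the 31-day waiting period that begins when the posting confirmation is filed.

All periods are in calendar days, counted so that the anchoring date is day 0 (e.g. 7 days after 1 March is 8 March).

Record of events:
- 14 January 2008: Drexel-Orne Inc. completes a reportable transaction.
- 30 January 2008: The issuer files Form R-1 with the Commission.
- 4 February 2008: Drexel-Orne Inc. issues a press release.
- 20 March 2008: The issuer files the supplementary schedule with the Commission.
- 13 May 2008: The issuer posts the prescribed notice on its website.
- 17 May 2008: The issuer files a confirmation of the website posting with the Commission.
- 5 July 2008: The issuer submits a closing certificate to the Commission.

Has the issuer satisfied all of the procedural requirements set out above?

(1) due by 14 January 2008 + 21 days = 4 February 2008; done 30 January 2008 — timely.
(2) the permitted window runs from 20 February 2008 + 5 = 25 February 2008 to 20 February 2008 + 30 = 21 March 2008; done 20 March 2008, which is between those dates.
(3) the permitted window runs from 20 March 2008 + 13 = 2 April 2008 to 20 March 2008 + 58 = 17 May 2008; done 13 May 2008, which is between those dates.
(4) due by 13 May 2008 + 15 days = 28 May 2008; 17 May 2008 is within that limit.
(5) due by 17 June 2008 + 21 days = 8 July 2008; done 5 July 2008 — timely.

Yes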